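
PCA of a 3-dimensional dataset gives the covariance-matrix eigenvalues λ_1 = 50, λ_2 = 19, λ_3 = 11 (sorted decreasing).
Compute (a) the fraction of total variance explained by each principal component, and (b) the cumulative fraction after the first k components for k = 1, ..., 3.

Step 1 — total variance = trace(Sigma) = Σ λ_i = 50 + 19 + 11 = 80.

Step 2 — fraction explained by component i = λ_i / Σ λ:
  PC1: 50/80 = 0.625
  PC2: 19/80 = 0.2375
  PC3: 11/80 = 0.1375

Step 3 — cumulative fraction after k components = (λ_1 + ... + λ_k) / Σ λ:
  k = 1: 50/80 = 0.625
  k = 2: (50 + 19)/80 = 69/80 = 0.8625
  k = 3: (50 + 19 + 11)/80 = 80/80 = 1

Summary (fraction, with percent):

explained: PC1 0.625 (62.5%), PC2 0.2375 (23.75%), PC3 0.1375 (13.75%);  cumulative: 0.625, 0.8625, 1


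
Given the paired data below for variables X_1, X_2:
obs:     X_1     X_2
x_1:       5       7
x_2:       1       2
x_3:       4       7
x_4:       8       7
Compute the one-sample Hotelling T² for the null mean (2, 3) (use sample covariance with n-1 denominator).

Step 1 — sample mean vector:
  mean(X_1) = (5 + 1 + 4 + 8) / 4 = 18/4 = 4.5
  mean(X_2) = (7 + 2 + 7 + 7) / 4 = 23/4 = 5.75
  x̄ = (4.5, 5.75),  deviation x̄ - mu_0 = (4.5, 5.75) - (2, 3) = (2.5, 2.75).

Step 2 — sample covariance matrix, S[i,j] = (1/(n-1)) · Σ_k (x_{k,i} - mean_i) · (x_{k,j} - mean_j), divisor n-1 = 3:
  S[X_1,X_1] = ((0.5)·(0.5) + (-3.5)·(-3.5) + (-0.5)·(-0.5) + (3.5)·(3.5)) / 3 = 25/3 = 8.3333
  S[X_1,X_2] = ((0.5)·(1.25) + (-3.5)·(-3.75) + (-0.5)·(1.25) + (3.5)·(1.25)) / 3 = 17.5/3 = 5.8333
  S[X_2,X_2] = ((1.25)·(1.25) + (-3.75)·(-3.75) + (1.25)·(1.25) + (1.25)·(1.25)) / 3 = 18.75/3 = 6.25
  S = [[8.3333, 5.8333],
 [5.8333, 6.25]].

Step 3 — invert S. det(S) = 8.3333·6.25 - (5.8333)² = 18.0556.
  S^{-1} = (1/det) · [[d, -b], [-b, a]] = [[0.3462, -0.3231],
 [-0.3231, 0.4615]].

Step 4 — quadratic form (x̄ - mu_0)^T · S^{-1} · (x̄ - mu_0):
  S^{-1} · (x̄ - mu_0) = (-0.0231, 0.4615),
  (x̄ - mu_0)^T · [...] = (2.5)·(-0.0231) + (2.75)·(0.4615) = 1.2115.

Step 5 — scale by n: T² = 4 · 1.2115 = 4.8462.

T² ≈ 4.8462


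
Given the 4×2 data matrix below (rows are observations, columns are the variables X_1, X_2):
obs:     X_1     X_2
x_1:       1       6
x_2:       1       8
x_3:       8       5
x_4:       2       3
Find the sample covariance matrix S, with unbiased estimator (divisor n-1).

Step 1 — column means:
  mean(X_1) = (1 + 1 + 8 + 2) / 4 = 12/4 = 3
  mean(X_2) = (6 + 8 + 5 + 3) / 4 = 22/4 = 5.5

Step 2 — sample covariance S[i,j] = (1/(n-1)) · Σ_k (x_{k,i} - mean_i) · (x_{k,j} - mean_j), with n-1 = 3.
  S[X_1,X_1] = ((-2)·(-2) + (-2)·(-2) + (5)·(5) + (-1)·(-1)) / 3 = 34/3 = 11.3333
  S[X_1,X_2] = ((-2)·(0.5) + (-2)·(2.5) + (5)·(-0.5) + (-1)·(-2.5)) / 3 = -6/3 = -2
  S[X_2,X_2] = ((0.5)·(0.5) + (2.5)·(2.5) + (-0.5)·(-0.5) + (-2.5)·(-2.5)) / 3 = 13/3 = 4.3333

S is symmetric (S[j,i] = S[i,j]). Assembling:

S = [[11.3333, -2],
 [-2, 4.3333]]


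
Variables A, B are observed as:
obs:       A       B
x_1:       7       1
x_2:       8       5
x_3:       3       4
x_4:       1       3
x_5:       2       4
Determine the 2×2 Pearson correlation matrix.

Step 1 — column means:
  mean(A) = (7 + 8 + 3 + 1 + 2) / 5 = 21/5 = 4.2
  mean(B) = (1 + 5 + 4 + 3 + 4) / 5 = 17/5 = 3.4

Step 2 — sample variances and covariances s[i,j] = (1/(n-1)) · Σ_k (x_{k,i} - mean_i) · (x_{k,j} - mean_j), with n-1 = 4:
  s[A,A] = ((2.8)·(2.8) + (3.8)·(3.8) + (-1.2)·(-1.2) + (-3.2)·(-3.2) + (-2.2)·(-2.2)) / 4 = 38.8/4 = 9.7
  s[A,B] = ((2.8)·(-2.4) + (3.8)·(1.6) + (-1.2)·(0.6) + (-3.2)·(-0.4) + (-2.2)·(0.6)) / 4 = -1.4/4 = -0.35
  s[B,B] = ((-2.4)·(-2.4) + (1.6)·(1.6) + (0.6)·(0.6) + (-0.4)·(-0.4) + (0.6)·(0.6)) / 4 = 9.2/4 = 2.3
  Sample standard deviations s_i = √(s[i,i]):
  s(A) = √(9.7) = 3.1145
  s(B) = √(2.3) = 1.5166

Step 3 — r_{ij} = s_{ij} / (s_i · s_j):
  r[A,A] = 1 (diagonal).
  r[A,B] = -0.35 / (3.1145 · 1.5166) = -0.35 / 4.7233 = -0.0741
  r[B,B] = 1 (diagonal).

R is symmetric with unit diagonal. Assembling:

R = [[1, -0.0741],
 [-0.0741, 1]]


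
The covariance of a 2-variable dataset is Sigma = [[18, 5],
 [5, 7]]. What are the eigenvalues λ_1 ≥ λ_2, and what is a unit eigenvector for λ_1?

Step 1 — characteristic polynomial of 2×2 Sigma:
  det(Sigma - λI) = λ² - trace · λ + det = 0.
  trace = 18 + 7 = 25, det = 18·7 - (5)² = 101.
Step 2 — discriminant:
  Δ = trace² - 4·det = 625 - 404 = 221.
Step 3 — eigenvalues:
  λ = (trace ± √Δ)/2 = (25 ± 14.8661)/2,
  λ_1 = 19.933,  λ_2 = 5.067.

Step 4 — unit eigenvector for λ_1: solve (Sigma - λ_1 I)v = 0. First row:
  (18 - 19.933)·v_x + (5)·v_y = 0, i.e. (-1.933)·v_x + (5)·v_y = 0,
  so v ∝ (b, λ_1 - a) = (5, 1.933) = u.
  ||u|| = √((5)² + (1.933)²) = √(28.7366) ≈ 5.3607,
  v_1 = u/||u|| ≈ (0.9327, 0.3606) (||v_1|| = 1).

λ_1 = 19.933,  λ_2 = 5.067;  v_1 ≈ (0.9327, 0.3606)


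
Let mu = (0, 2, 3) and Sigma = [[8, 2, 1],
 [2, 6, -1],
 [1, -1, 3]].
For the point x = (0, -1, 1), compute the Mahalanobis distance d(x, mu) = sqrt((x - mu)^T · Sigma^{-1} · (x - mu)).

Step 1 — centre the observation: (x - mu) = (0, -3, -2).

Step 2 — invert Sigma (cofactor / det for 3×3, or solve directly):
  Sigma^{-1} = [[0.1491, -0.0614, -0.0702],
 [-0.0614, 0.2018, 0.0877],
 [-0.0702, 0.0877, 0.386]].

Step 3 — form the quadratic (x - mu)^T · Sigma^{-1} · (x - mu):
  Sigma^{-1} · (x - mu) = (0.3246, -0.7807, -1.0351).
  (x - mu)^T · [Sigma^{-1} · (x - mu)] = (0)·(0.3246) + (-3)·(-0.7807) + (-2)·(-1.0351) = 4.4123.

Step 4 — take square root: d = √(4.4123) ≈ 2.1005.

d(x, mu) = √(4.4123) ≈ 2.1005


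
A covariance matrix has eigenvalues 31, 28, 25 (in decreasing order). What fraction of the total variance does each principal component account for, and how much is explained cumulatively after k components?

Step 1 — total variance = trace(Sigma) = Σ λ_i = 31 + 28 + 25 = 84.

Step 2 — fraction explained by component i = λ_i / Σ λ:
  PC1: 31/84 = 0.369
  PC2: 28/84 = 0.3333
  PC3: 25/84 = 0.2976

Step 3 — cumulative fraction after k components = (λ_1 + ... + λ_k) / Σ λ:
  k = 1: 31/84 = 0.369
  k = 2: (31 + 28)/84 = 59/84 = 0.7024
  k = 3: (31 + 28 + 25)/84 = 84/84 = 1

Summary (fraction, with percent):

explained: PC1 0.369 (36.9%), PC2 0.3333 (33.33%), PC3 0.2976 (29.76%);  cumulative: 0.369, 0.7024, 1


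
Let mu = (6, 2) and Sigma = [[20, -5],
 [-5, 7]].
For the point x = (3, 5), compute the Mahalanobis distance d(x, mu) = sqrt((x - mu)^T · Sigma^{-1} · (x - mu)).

Step 1 — centre the observation: (x - mu) = (-3, 3).

Step 2 — invert Sigma. det(Sigma) = 20·7 - (-5)² = 115.
  Sigma^{-1} = (1/det) · [[d, -b], [-b, a]] = [[0.0609, 0.0435],
 [0.0435, 0.1739]].

Step 3 — form the quadratic (x - mu)^T · Sigma^{-1} · (x - mu):
  Sigma^{-1} · (x - mu) = (-0.0522, 0.3913).
  (x - mu)^T · [Sigma^{-1} · (x - mu)] = (-3)·(-0.0522) + (3)·(0.3913) = 1.3304.

Step 4 — take square root: d = √(1.3304) ≈ 1.1534.

d(x, mu) = √(1.3304) ≈ 1.1534


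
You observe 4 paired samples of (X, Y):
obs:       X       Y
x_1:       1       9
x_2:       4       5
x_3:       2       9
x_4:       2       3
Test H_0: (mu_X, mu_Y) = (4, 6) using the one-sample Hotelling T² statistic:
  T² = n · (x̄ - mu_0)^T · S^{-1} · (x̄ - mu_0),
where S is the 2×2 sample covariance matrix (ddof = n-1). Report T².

Step 1 — sample mean vector:
  mean(X) = (1 + 4 + 2 + 2) / 4 = 9/4 = 2.25
  mean(Y) = (9 + 5 + 9 + 3) / 4 = 26/4 = 6.5
  x̄ = (2.25, 6.5),  deviation x̄ - mu_0 = (2.25, 6.5) - (4, 6) = (-1.75, 0.5).

Step 2 — sample covariance matrix, S[i,j] = (1/(n-1)) · Σ_k (x_{k,i} - mean_i) · (x_{k,j} - mean_j), divisor n-1 = 3:
  S[X,X] = ((-1.25)·(-1.25) + (1.75)·(1.75) + (-0.25)·(-0.25) + (-0.25)·(-0.25)) / 3 = 4.75/3 = 1.5833
  S[X,Y] = ((-1.25)·(2.5) + (1.75)·(-1.5) + (-0.25)·(2.5) + (-0.25)·(-3.5)) / 3 = -5.5/3 = -1.8333
  S[Y,Y] = ((2.5)·(2.5) + (-1.5)·(-1.5) + (2.5)·(2.5) + (-3.5)·(-3.5)) / 3 = 27/3 = 9
  S = [[1.5833, -1.8333],
 [-1.8333, 9]].

Step 3 — invert S. det(S) = 1.5833·9 - (-1.8333)² = 10.8889.
  S^{-1} = (1/det) · [[d, -b], [-b, a]] = [[0.8265, 0.1684],
 [0.1684, 0.1454]].

Step 4 — quadratic form (x̄ - mu_0)^T · S^{-1} · (x̄ - mu_0):
  S^{-1} · (x̄ - mu_0) = (-1.3622, -0.2219),
  (x̄ - mu_0)^T · [...] = (-1.75)·(-1.3622) + (0.5)·(-0.2219) = 2.273.

Step 5 — scale by n: T² = 4 · 2.273 = 9.0918.

T² ≈ 9.0918


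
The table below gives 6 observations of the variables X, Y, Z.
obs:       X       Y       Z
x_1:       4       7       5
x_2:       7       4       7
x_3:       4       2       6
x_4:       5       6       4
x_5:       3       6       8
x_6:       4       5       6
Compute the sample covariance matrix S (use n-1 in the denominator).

Step 1 — column means:
  mean(X) = (4 + 7 + 4 + 5 + 3 + 4) / 6 = 27/6 = 4.5
  mean(Y) = (7 + 4 + 2 + 6 + 6 + 5) / 6 = 30/6 = 5
  mean(Z) = (5 + 7 + 6 + 4 + 8 + 6) / 6 = 36/6 = 6

Step 2 — sample covariance S[i,j] = (1/(n-1)) · Σ_k (x_{k,i} - mean_i) · (x_{k,j} - mean_j), with n-1 = 5.
  S[X,X] = ((-0.5)·(-0.5) + (2.5)·(2.5) + (-0.5)·(-0.5) + (0.5)·(0.5) + (-1.5)·(-1.5) + (-0.5)·(-0.5)) / 5 = 9.5/5 = 1.9
  S[X,Y] = ((-0.5)·(2) + (2.5)·(-1) + (-0.5)·(-3) + (0.5)·(1) + (-1.5)·(1) + (-0.5)·(0)) / 5 = -3/5 = -0.6
  S[X,Z] = ((-0.5)·(-1) + (2.5)·(1) + (-0.5)·(0) + (0.5)·(-2) + (-1.5)·(2) + (-0.5)·(0)) / 5 = -1/5 = -0.2
  S[Y,Y] = ((2)·(2) + (-1)·(-1) + (-3)·(-3) + (1)·(1) + (1)·(1) + (0)·(0)) / 5 = 16/5 = 3.2
  S[Y,Z] = ((2)·(-1) + (-1)·(1) + (-3)·(0) + (1)·(-2) + (1)·(2) + (0)·(0)) / 5 = -3/5 = -0.6
  S[Z,Z] = ((-1)·(-1) + (1)·(1) + (0)·(0) + (-2)·(-2) + (2)·(2) + (0)·(0)) / 5 = 10/5 = 2

S is symmetric (S[j,i] = S[i,j]). Assembling:

S = [[1.9, -0.6, -0.2],
 [-0.6, 3.2, -0.6],
 [-0.2, -0.6, 2]]


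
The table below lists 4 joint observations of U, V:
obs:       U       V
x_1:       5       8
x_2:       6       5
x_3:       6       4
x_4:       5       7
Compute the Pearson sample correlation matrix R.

Step 1 — column means:
  mean(U) = (5 + 6 + 6 + 5) / 4 = 22/4 = 5.5
  mean(V) = (8 + 5 + 4 + 7) / 4 = 24/4 = 6

Step 2 — sample variances and covariances s[i,j] = (1/(n-1)) · Σ_k (x_{k,i} - mean_i) · (x_{k,j} - mean_j), with n-1 = 3:
  s[U,U] = ((-0.5)·(-0.5) + (0.5)·(0.5) + (0.5)·(0.5) + (-0.5)·(-0.5)) / 3 = 1/3 = 0.3333
  s[U,V] = ((-0.5)·(2) + (0.5)·(-1) + (0.5)·(-2) + (-0.5)·(1)) / 3 = -3/3 = -1
  s[V,V] = ((2)·(2) + (-1)·(-1) + (-2)·(-2) + (1)·(1)) / 3 = 10/3 = 3.3333
  Sample standard deviations s_i = √(s[i,i]):
  s(U) = √(0.3333) = 0.5774
  s(V) = √(3.3333) = 1.8257

Step 3 — r_{ij} = s_{ij} / (s_i · s_j):
  r[U,U] = 1 (diagonal).
  r[U,V] = -1 / (0.5774 · 1.8257) = -1 / 1.0541 = -0.9487
  r[V,V] = 1 (diagonal).

R is symmetric with unit diagonal. Assembling:

R = [[1, -0.9487],
 [-0.9487, 1]]


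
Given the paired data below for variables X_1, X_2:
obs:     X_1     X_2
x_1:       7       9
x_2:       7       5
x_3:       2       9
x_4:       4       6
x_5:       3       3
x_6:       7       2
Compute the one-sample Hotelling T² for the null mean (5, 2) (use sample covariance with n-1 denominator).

Step 1 — sample mean vector:
  mean(X_1) = (7 + 7 + 2 + 4 + 3 + 7) / 6 = 30/6 = 5
  mean(X_2) = (9 + 5 + 9 + 6 + 3 + 2) / 6 = 34/6 = 5.6667
  x̄ = (5, 5.6667),  deviation x̄ - mu_0 = (5, 5.6667) - (5, 2) = (0, 3.6667).

Step 2 — sample covariance matrix, S[i,j] = (1/(n-1)) · Σ_k (x_{k,i} - mean_i) · (x_{k,j} - mean_j), divisor n-1 = 5:
  S[X_1,X_1] = ((2)·(2) + (2)·(2) + (-3)·(-3) + (-1)·(-1) + (-2)·(-2) + (2)·(2)) / 5 = 26/5 = 5.2
  S[X_1,X_2] = ((2)·(3.3333) + (2)·(-0.6667) + (-3)·(3.3333) + (-1)·(0.3333) + (-2)·(-2.6667) + (2)·(-3.6667)) / 5 = -7/5 = -1.4
  S[X_2,X_2] = ((3.3333)·(3.3333) + (-0.6667)·(-0.6667) + (3.3333)·(3.3333) + (0.3333)·(0.3333) + (-2.6667)·(-2.6667) + (-3.6667)·(-3.6667)) / 5 = 43.3333/5 = 8.6667
  S = [[5.2, -1.4],
 [-1.4, 8.6667]].

Step 3 — invert S. det(S) = 5.2·8.6667 - (-1.4)² = 43.1067.
  S^{-1} = (1/det) · [[d, -b], [-b, a]] = [[0.2011, 0.0325],
 [0.0325, 0.1206]].

Step 4 — quadratic form (x̄ - mu_0)^T · S^{-1} · (x̄ - mu_0):
  S^{-1} · (x̄ - mu_0) = (0.1191, 0.4423),
  (x̄ - mu_0)^T · [...] = (0)·(0.1191) + (3.6667)·(0.4423) = 1.6218.

Step 5 — scale by n: T² = 6 · 1.6218 = 9.7309.

T² ≈ 9.7309


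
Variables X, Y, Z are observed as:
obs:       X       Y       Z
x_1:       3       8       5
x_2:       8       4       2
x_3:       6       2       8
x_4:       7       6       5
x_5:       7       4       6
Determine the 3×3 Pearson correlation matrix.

Step 1 — column means:
  mean(X) = (3 + 8 + 6 + 7 + 7) / 5 = 31/5 = 6.2
  mean(Y) = (8 + 4 + 2 + 6 + 4) / 5 = 24/5 = 4.8
  mean(Z) = (5 + 2 + 8 + 5 + 6) / 5 = 26/5 = 5.2

Step 2 — sample variances and covariances s[i,j] = (1/(n-1)) · Σ_k (x_{k,i} - mean_i) · (x_{k,j} - mean_j), with n-1 = 4:
  s[X,X] = ((-3.2)·(-3.2) + (1.8)·(1.8) + (-0.2)·(-0.2) + (0.8)·(0.8) + (0.8)·(0.8)) / 4 = 14.8/4 = 3.7
  s[X,Y] = ((-3.2)·(3.2) + (1.8)·(-0.8) + (-0.2)·(-2.8) + (0.8)·(1.2) + (0.8)·(-0.8)) / 4 = -10.8/4 = -2.7
  s[X,Z] = ((-3.2)·(-0.2) + (1.8)·(-3.2) + (-0.2)·(2.8) + (0.8)·(-0.2) + (0.8)·(0.8)) / 4 = -5.2/4 = -1.3
  s[Y,Y] = ((3.2)·(3.2) + (-0.8)·(-0.8) + (-2.8)·(-2.8) + (1.2)·(1.2) + (-0.8)·(-0.8)) / 4 = 20.8/4 = 5.2
  s[Y,Z] = ((3.2)·(-0.2) + (-0.8)·(-3.2) + (-2.8)·(2.8) + (1.2)·(-0.2) + (-0.8)·(0.8)) / 4 = -6.8/4 = -1.7
  s[Z,Z] = ((-0.2)·(-0.2) + (-3.2)·(-3.2) + (2.8)·(2.8) + (-0.2)·(-0.2) + (0.8)·(0.8)) / 4 = 18.8/4 = 4.7
  Sample standard deviations s_i = √(s[i,i]):
  s(X) = √(3.7) = 1.9235
  s(Y) = √(5.2) = 2.2804
  s(Z) = √(4.7) = 2.1679

Step 3 — r_{ij} = s_{ij} / (s_i · s_j):
  r[X,X] = 1 (diagonal).
  r[X,Y] = -2.7 / (1.9235 · 2.2804) = -2.7 / 4.3863 = -0.6155
  r[X,Z] = -1.3 / (1.9235 · 2.1679) = -1.3 / 4.1701 = -0.3117
  r[Y,Y] = 1 (diagonal).
  r[Y,Z] = -1.7 / (2.2804 · 2.1679) = -1.7 / 4.9437 = -0.3439
  r[Z,Z] = 1 (diagonal).

R is symmetric with unit diagonal. Assembling:

R = [[1, -0.6155, -0.3117],
 [-0.6155, 1, -0.3439],
 [-0.3117, -0.3439, 1]]


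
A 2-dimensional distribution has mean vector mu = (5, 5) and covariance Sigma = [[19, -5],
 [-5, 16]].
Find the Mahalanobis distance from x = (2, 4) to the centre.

Step 1 — centre the observation: (x - mu) = (-3, -1).

Step 2 — invert Sigma. det(Sigma) = 19·16 - (-5)² = 279.
  Sigma^{-1} = (1/det) · [[d, -b], [-b, a]] = [[0.0573, 0.0179],
 [0.0179, 0.0681]].

Step 3 — form the quadratic (x - mu)^T · Sigma^{-1} · (x - mu):
  Sigma^{-1} · (x - mu) = (-0.19, -0.1219).
  (x - mu)^T · [Sigma^{-1} · (x - mu)] = (-3)·(-0.19) + (-1)·(-0.1219) = 0.6918.

Step 4 — take square root: d = √(0.6918) ≈ 0.8317.

d(x, mu) = √(0.6918) ≈ 0.8317


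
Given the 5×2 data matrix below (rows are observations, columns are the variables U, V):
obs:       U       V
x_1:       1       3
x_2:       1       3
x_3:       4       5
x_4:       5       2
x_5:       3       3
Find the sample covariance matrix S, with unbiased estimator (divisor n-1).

Step 1 — column means:
  mean(U) = (1 + 1 + 4 + 5 + 3) / 5 = 14/5 = 2.8
  mean(V) = (3 + 3 + 5 + 2 + 3) / 5 = 16/5 = 3.2

Step 2 — sample covariance S[i,j] = (1/(n-1)) · Σ_k (x_{k,i} - mean_i) · (x_{k,j} - mean_j), with n-1 = 4.
  S[U,U] = ((-1.8)·(-1.8) + (-1.8)·(-1.8) + (1.2)·(1.2) + (2.2)·(2.2) + (0.2)·(0.2)) / 4 = 12.8/4 = 3.2
  S[U,V] = ((-1.8)·(-0.2) + (-1.8)·(-0.2) + (1.2)·(1.8) + (2.2)·(-1.2) + (0.2)·(-0.2)) / 4 = 0.2/4 = 0.05
  S[V,V] = ((-0.2)·(-0.2) + (-0.2)·(-0.2) + (1.8)·(1.8) + (-1.2)·(-1.2) + (-0.2)·(-0.2)) / 4 = 4.8/4 = 1.2

S is symmetric (S[j,i] = S[i,j]). Assembling:

S = [[3.2, 0.05],
 [0.05, 1.2]]


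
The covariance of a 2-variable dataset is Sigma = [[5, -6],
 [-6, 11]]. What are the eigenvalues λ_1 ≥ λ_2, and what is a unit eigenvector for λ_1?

Step 1 — characteristic polynomial of 2×2 Sigma:
  det(Sigma - λI) = λ² - trace · λ + det = 0.
  trace = 5 + 11 = 16, det = 5·11 - (-6)² = 19.
Step 2 — discriminant:
  Δ = trace² - 4·det = 256 - 76 = 180.
Step 3 — eigenvalues:
  λ = (trace ± √Δ)/2 = (16 ± 13.4164)/2,
  λ_1 = 14.7082,  λ_2 = 1.2918.

Step 4 — unit eigenvector for λ_1: solve (Sigma - λ_1 I)v = 0. First row:
  (5 - 14.7082)·v_x + (-6)·v_y = 0, i.e. (-9.7082)·v_x + (-6)·v_y = 0,
  so v ∝ (b, λ_1 - a) = (-6, 9.7082); multiply by -1 so the first entry is positive: u = (6, -9.7082).
  ||u|| = √((6)² + (-9.7082)²) = √(130.2492) ≈ 11.4127,
  v_1 = u/||u|| ≈ (0.5257, -0.8507) (||v_1|| = 1).

λ_1 = 14.7082,  λ_2 = 1.2918;  v_1 ≈ (0.5257, -0.8507)


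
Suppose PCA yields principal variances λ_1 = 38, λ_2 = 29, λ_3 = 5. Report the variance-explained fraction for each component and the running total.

Step 1 — total variance = trace(Sigma) = Σ λ_i = 38 + 29 + 5 = 72.

Step 2 — fraction explained by component i = λ_i / Σ λ:
  PC1: 38/72 = 0.5278
  PC2: 29/72 = 0.4028
  PC3: 5/72 = 0.0694

Step 3 — cumulative fraction after k components = (λ_1 + ... + λ_k) / Σ λ:
  k = 1: 38/72 = 0.5278
  k = 2: (38 + 29)/72 = 67/72 = 0.9306
  k = 3: (38 + 29 + 5)/72 = 72/72 = 1

Summary (fraction, with percent):

explained: PC1 0.5278 (52.78%), PC2 0.4028 (40.28%), PC3 0.0694 (6.94%);  cumulative: 0.5278, 0.9306, 1


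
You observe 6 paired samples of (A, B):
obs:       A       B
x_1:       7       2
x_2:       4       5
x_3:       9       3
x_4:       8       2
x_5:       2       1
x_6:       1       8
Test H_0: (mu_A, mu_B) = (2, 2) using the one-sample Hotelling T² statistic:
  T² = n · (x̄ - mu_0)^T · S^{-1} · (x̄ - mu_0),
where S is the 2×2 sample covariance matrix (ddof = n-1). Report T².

Step 1 — sample mean vector:
  mean(A) = (7 + 4 + 9 + 8 + 2 + 1) / 6 = 31/6 = 5.1667
  mean(B) = (2 + 5 + 3 + 2 + 1 + 8) / 6 = 21/6 = 3.5
  x̄ = (5.1667, 3.5),  deviation x̄ - mu_0 = (5.1667, 3.5) - (2, 2) = (3.1667, 1.5).

Step 2 — sample covariance matrix, S[i,j] = (1/(n-1)) · Σ_k (x_{k,i} - mean_i) · (x_{k,j} - mean_j), divisor n-1 = 5:
  S[A,A] = ((1.8333)·(1.8333) + (-1.1667)·(-1.1667) + (3.8333)·(3.8333) + (2.8333)·(2.8333) + (-3.1667)·(-3.1667) + (-4.1667)·(-4.1667)) / 5 = 54.8333/5 = 10.9667
  S[A,B] = ((1.8333)·(-1.5) + (-1.1667)·(1.5) + (3.8333)·(-0.5) + (2.8333)·(-1.5) + (-3.1667)·(-2.5) + (-4.1667)·(4.5)) / 5 = -21.5/5 = -4.3
  S[B,B] = ((-1.5)·(-1.5) + (1.5)·(1.5) + (-0.5)·(-0.5) + (-1.5)·(-1.5) + (-2.5)·(-2.5) + (4.5)·(4.5)) / 5 = 33.5/5 = 6.7
  S = [[10.9667, -4.3],
 [-4.3, 6.7]].

Step 3 — invert S. det(S) = 10.9667·6.7 - (-4.3)² = 54.9867.
  S^{-1} = (1/det) · [[d, -b], [-b, a]] = [[0.1218, 0.0782],
 [0.0782, 0.1994]].

Step 4 — quadratic form (x̄ - mu_0)^T · S^{-1} · (x̄ - mu_0):
  S^{-1} · (x̄ - mu_0) = (0.5032, 0.5468),
  (x̄ - mu_0)^T · [...] = (3.1667)·(0.5032) + (1.5)·(0.5468) = 2.4135.

Step 5 — scale by n: T² = 6 · 2.4135 = 14.4811.

T² ≈ 14.4811


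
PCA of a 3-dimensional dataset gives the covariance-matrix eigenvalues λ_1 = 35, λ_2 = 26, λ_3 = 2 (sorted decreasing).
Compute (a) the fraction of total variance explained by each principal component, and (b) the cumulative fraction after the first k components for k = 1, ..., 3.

Step 1 — total variance = trace(Sigma) = Σ λ_i = 35 + 26 + 2 = 63.

Step 2 — fraction explained by component i = λ_i / Σ λ:
  PC1: 35/63 = 0.5556
  PC2: 26/63 = 0.4127
  PC3: 2/63 = 0.0317

Step 3 — cumulative fraction after k components = (λ_1 + ... + λ_k) / Σ λ:
  k = 1: 35/63 = 0.5556
  k = 2: (35 + 26)/63 = 61/63 = 0.9683
  k = 3: (35 + 26 + 2)/63 = 63/63 = 1

Summary (fraction, with percent):

explained: PC1 0.5556 (55.56%), PC2 0.4127 (41.27%), PC3 0.0317 (3.17%);  cumulative: 0.5556, 0.9683, 1


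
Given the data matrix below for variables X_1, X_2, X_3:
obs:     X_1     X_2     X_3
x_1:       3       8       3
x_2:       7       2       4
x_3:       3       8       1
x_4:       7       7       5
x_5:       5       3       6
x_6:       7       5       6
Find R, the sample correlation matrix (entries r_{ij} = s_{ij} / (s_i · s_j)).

Step 1 — column means:
  mean(X_1) = (3 + 7 + 3 + 7 + 5 + 7) / 6 = 32/6 = 5.3333
  mean(X_2) = (8 + 2 + 8 + 7 + 3 + 5) / 6 = 33/6 = 5.5
  mean(X_3) = (3 + 4 + 1 + 5 + 6 + 6) / 6 = 25/6 = 4.1667

Step 2 — sample variances and covariances s[i,j] = (1/(n-1)) · Σ_k (x_{k,i} - mean_i) · (x_{k,j} - mean_j), with n-1 = 5:
  s[X_1,X_1] = ((-2.3333)·(-2.3333) + (1.6667)·(1.6667) + (-2.3333)·(-2.3333) + (1.6667)·(1.6667) + (-0.3333)·(-0.3333) + (1.6667)·(1.6667)) / 5 = 19.3333/5 = 3.8667
  s[X_1,X_2] = ((-2.3333)·(2.5) + (1.6667)·(-3.5) + (-2.3333)·(2.5) + (1.6667)·(1.5) + (-0.3333)·(-2.5) + (1.6667)·(-0.5)) / 5 = -15/5 = -3
  s[X_1,X_3] = ((-2.3333)·(-1.1667) + (1.6667)·(-0.1667) + (-2.3333)·(-3.1667) + (1.6667)·(0.8333) + (-0.3333)·(1.8333) + (1.6667)·(1.8333)) / 5 = 13.6667/5 = 2.7333
  s[X_2,X_2] = ((2.5)·(2.5) + (-3.5)·(-3.5) + (2.5)·(2.5) + (1.5)·(1.5) + (-2.5)·(-2.5) + (-0.5)·(-0.5)) / 5 = 33.5/5 = 6.7
  s[X_2,X_3] = ((2.5)·(-1.1667) + (-3.5)·(-0.1667) + (2.5)·(-3.1667) + (1.5)·(0.8333) + (-2.5)·(1.8333) + (-0.5)·(1.8333)) / 5 = -14.5/5 = -2.9
  s[X_3,X_3] = ((-1.1667)·(-1.1667) + (-0.1667)·(-0.1667) + (-3.1667)·(-3.1667) + (0.8333)·(0.8333) + (1.8333)·(1.8333) + (1.8333)·(1.8333)) / 5 = 18.8333/5 = 3.7667
  Sample standard deviations s_i = √(s[i,i]):
  s(X_1) = √(3.8667) = 1.9664
  s(X_2) = √(6.7) = 2.5884
  s(X_3) = √(3.7667) = 1.9408

Step 3 — r_{ij} = s_{ij} / (s_i · s_j):
  r[X_1,X_1] = 1 (diagonal).
  r[X_1,X_2] = -3 / (1.9664 · 2.5884) = -3 / 5.0899 = -0.5894
  r[X_1,X_3] = 2.7333 / (1.9664 · 1.9408) = 2.7333 / 3.8163 = 0.7162
  r[X_2,X_2] = 1 (diagonal).
  r[X_2,X_3] = -2.9 / (2.5884 · 1.9408) = -2.9 / 5.0236 = -0.5773
  r[X_3,X_3] = 1 (diagonal).

R is symmetric with unit diagonal. Assembling:

R = [[1, -0.5894, 0.7162],
 [-0.5894, 1, -0.5773],
 [0.7162, -0.5773, 1]]


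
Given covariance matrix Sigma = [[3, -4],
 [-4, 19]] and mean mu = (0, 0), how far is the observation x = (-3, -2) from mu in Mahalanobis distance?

Step 1 — centre the observation: (x - mu) = (-3, -2).

Step 2 — invert Sigma. det(Sigma) = 3·19 - (-4)² = 41.
  Sigma^{-1} = (1/det) · [[d, -b], [-b, a]] = [[0.4634, 0.0976],
 [0.0976, 0.0732]].

Step 3 — form the quadratic (x - mu)^T · Sigma^{-1} · (x - mu):
  Sigma^{-1} · (x - mu) = (-1.5854, -0.439).
  (x - mu)^T · [Sigma^{-1} · (x - mu)] = (-3)·(-1.5854) + (-2)·(-0.439) = 5.6341.

Step 4 — take square root: d = √(5.6341) ≈ 2.3736.

d(x, mu) = √(5.6341) ≈ 2.3736


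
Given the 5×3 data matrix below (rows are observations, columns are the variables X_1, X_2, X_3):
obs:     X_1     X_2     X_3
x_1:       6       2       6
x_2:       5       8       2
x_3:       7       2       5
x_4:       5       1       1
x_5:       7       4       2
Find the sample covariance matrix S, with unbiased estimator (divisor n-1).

Step 1 — column means:
  mean(X_1) = (6 + 5 + 7 + 5 + 7) / 5 = 30/5 = 6
  mean(X_2) = (2 + 8 + 2 + 1 + 4) / 5 = 17/5 = 3.4
  mean(X_3) = (6 + 2 + 5 + 1 + 2) / 5 = 16/5 = 3.2

Step 2 — sample covariance S[i,j] = (1/(n-1)) · Σ_k (x_{k,i} - mean_i) · (x_{k,j} - mean_j), with n-1 = 4.
  S[X_1,X_1] = ((0)·(0) + (-1)·(-1) + (1)·(1) + (-1)·(-1) + (1)·(1)) / 4 = 4/4 = 1
  S[X_1,X_2] = ((0)·(-1.4) + (-1)·(4.6) + (1)·(-1.4) + (-1)·(-2.4) + (1)·(0.6)) / 4 = -3/4 = -0.75
  S[X_1,X_3] = ((0)·(2.8) + (-1)·(-1.2) + (1)·(1.8) + (-1)·(-2.2) + (1)·(-1.2)) / 4 = 4/4 = 1
  S[X_2,X_2] = ((-1.4)·(-1.4) + (4.6)·(4.6) + (-1.4)·(-1.4) + (-2.4)·(-2.4) + (0.6)·(0.6)) / 4 = 31.2/4 = 7.8
  S[X_2,X_3] = ((-1.4)·(2.8) + (4.6)·(-1.2) + (-1.4)·(1.8) + (-2.4)·(-2.2) + (0.6)·(-1.2)) / 4 = -7.4/4 = -1.85
  S[X_3,X_3] = ((2.8)·(2.8) + (-1.2)·(-1.2) + (1.8)·(1.8) + (-2.2)·(-2.2) + (-1.2)·(-1.2)) / 4 = 18.8/4 = 4.7

S is symmetric (S[j,i] = S[i,j]). Assembling:

S = [[1, -0.75, 1],
 [-0.75, 7.8, -1.85],
 [1, -1.85, 4.7]]


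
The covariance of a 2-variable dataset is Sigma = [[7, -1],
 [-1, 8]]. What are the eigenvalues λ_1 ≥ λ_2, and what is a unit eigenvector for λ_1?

Step 1 — characteristic polynomial of 2×2 Sigma:
  det(Sigma - λI) = λ² - trace · λ + det = 0.
  trace = 7 + 8 = 15, det = 7·8 - (-1)² = 55.
Step 2 — discriminant:
  Δ = trace² - 4·det = 225 - 220 = 5.
Step 3 — eigenvalues:
  λ = (trace ± √Δ)/2 = (15 ± 2.2361)/2,
  λ_1 = 8.618,  λ_2 = 6.382.

Step 4 — unit eigenvector for λ_1: solve (Sigma - λ_1 I)v = 0. First row:
  (7 - 8.618)·v_x + (-1)·v_y = 0, i.e. (-1.618)·v_x + (-1)·v_y = 0,
  so v ∝ (b, λ_1 - a) = (-1, 1.618); multiply by -1 so the first entry is positive: u = (1, -1.618).
  ||u|| = √((1)² + (-1.618)²) = √(3.618) ≈ 1.9021,
  v_1 = u/||u|| ≈ (0.5257, -0.8507) (||v_1|| = 1).

λ_1 = 8.618,  λ_2 = 6.382;  v_1 ≈ (0.5257, -0.8507)


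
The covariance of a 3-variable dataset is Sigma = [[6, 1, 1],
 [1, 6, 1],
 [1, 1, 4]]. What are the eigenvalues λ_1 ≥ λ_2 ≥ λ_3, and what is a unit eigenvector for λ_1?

Step 1 — characteristic polynomial p(λ) = det(λI - Sigma) = λ³ - tr·λ² + c_1·λ - det, where tr = trace, c_1 = sum of the principal 2×2 minors, det = det(Sigma):
  tr = 6 + 6 + 4 = 16,
  c_1 = (6·6 - (1)²) + (6·4 - (1)²) + (6·4 - (1)²) = 35 + 23 + 23 = 81,
  det = 6·(6·4 - (1)²) - (1)·((1)·4 - (1)·(1)) + (1)·((1)·(1) - 6·(1)) = 6·(23) - (1)·(3) + (1)·(-5) = 130.
  So p(λ) = λ³ - 16λ² + 81λ - 130.
Step 2 — look for an integer root (rational root theorem: any rational root is an integer divisor of 130). Testing λ = 5:
  p(5) = 125 - 400 + 405 - 130 = 0  ✓
  Dividing out (λ - 5): p(λ) = (λ - 5)(λ² - 11λ + 26).
Step 3 — remaining eigenvalues from the quadratic λ² - 11λ + 26 = 0:
  Δ = 11² - 4·26 = 121 - 104 = 17,  λ = (11 ± √17)/2 = (11 ± 4.1231)/2 ≈ 7.5616 or 3.4384.
  Sorted: λ_1 = 7.5616,  λ_2 = 5,  λ_3 = 3.4384  (check: sum = 16 = tr ✓).

Step 4 — unit eigenvector for λ_1 ≈ 7.5616: v spans the null space of (Sigma - λ_1 I), whose rows are
  r_1 = (-1.5616, 1, 1),  r_2 = (1, -1.5616, 1),  r_3 = (1, 1, -3.5616).
  v is orthogonal to every row, so take v ∝ r_1 × r_2 = ((1)·(1) - (1)·(-1.5616), (1)·(1) - (-1.5616)·(1), (-1.5616)·(-1.5616) - (1)·(1)) ≈ (2.5616, 2.5616, 1.4384).
  Let u = (2.5616, 2.5616, 1.4384).
  ||u|| = √((2.5616)² + (2.5616)² + (1.4384)²) = √(15.1922) ≈ 3.8977,  v_1 = u/||u|| ≈ (0.6572, 0.6572, 0.369) (||v_1|| = 1).

λ_1 = 7.5616,  λ_2 = 5,  λ_3 = 3.4384;  v_1 ≈ (0.6572, 0.6572, 0.369)


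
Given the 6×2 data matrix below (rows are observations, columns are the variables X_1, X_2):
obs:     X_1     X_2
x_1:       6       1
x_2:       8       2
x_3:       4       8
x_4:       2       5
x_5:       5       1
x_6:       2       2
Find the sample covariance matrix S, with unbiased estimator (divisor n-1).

Step 1 — column means:
  mean(X_1) = (6 + 8 + 4 + 2 + 5 + 2) / 6 = 27/6 = 4.5
  mean(X_2) = (1 + 2 + 8 + 5 + 1 + 2) / 6 = 19/6 = 3.1667

Step 2 — sample covariance S[i,j] = (1/(n-1)) · Σ_k (x_{k,i} - mean_i) · (x_{k,j} - mean_j), with n-1 = 5.
  S[X_1,X_1] = ((1.5)·(1.5) + (3.5)·(3.5) + (-0.5)·(-0.5) + (-2.5)·(-2.5) + (0.5)·(0.5) + (-2.5)·(-2.5)) / 5 = 27.5/5 = 5.5
  S[X_1,X_2] = ((1.5)·(-2.1667) + (3.5)·(-1.1667) + (-0.5)·(4.8333) + (-2.5)·(1.8333) + (0.5)·(-2.1667) + (-2.5)·(-1.1667)) / 5 = -12.5/5 = -2.5
  S[X_2,X_2] = ((-2.1667)·(-2.1667) + (-1.1667)·(-1.1667) + (4.8333)·(4.8333) + (1.8333)·(1.8333) + (-2.1667)·(-2.1667) + (-1.1667)·(-1.1667)) / 5 = 38.8333/5 = 7.7667

S is symmetric (S[j,i] = S[i,j]). Assembling:

S = [[5.5, -2.5],
 [-2.5, 7.7667]]


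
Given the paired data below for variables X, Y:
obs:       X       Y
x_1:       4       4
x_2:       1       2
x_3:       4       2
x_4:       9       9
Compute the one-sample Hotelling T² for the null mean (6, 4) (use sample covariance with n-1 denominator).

Step 1 — sample mean vector:
  mean(X) = (4 + 1 + 4 + 9) / 4 = 18/4 = 4.5
  mean(Y) = (4 + 2 + 2 + 9) / 4 = 17/4 = 4.25
  x̄ = (4.5, 4.25),  deviation x̄ - mu_0 = (4.5, 4.25) - (6, 4) = (-1.5, 0.25).

Step 2 — sample covariance matrix, S[i,j] = (1/(n-1)) · Σ_k (x_{k,i} - mean_i) · (x_{k,j} - mean_j), divisor n-1 = 3:
  S[X,X] = ((-0.5)·(-0.5) + (-3.5)·(-3.5) + (-0.5)·(-0.5) + (4.5)·(4.5)) / 3 = 33/3 = 11
  S[X,Y] = ((-0.5)·(-0.25) + (-3.5)·(-2.25) + (-0.5)·(-2.25) + (4.5)·(4.75)) / 3 = 30.5/3 = 10.1667
  S[Y,Y] = ((-0.25)·(-0.25) + (-2.25)·(-2.25) + (-2.25)·(-2.25) + (4.75)·(4.75)) / 3 = 32.75/3 = 10.9167
  S = [[11, 10.1667],
 [10.1667, 10.9167]].

Step 3 — invert S. det(S) = 11·10.9167 - (10.1667)² = 16.7222.
  S^{-1} = (1/det) · [[d, -b], [-b, a]] = [[0.6528, -0.608],
 [-0.608, 0.6578]].

Step 4 — quadratic form (x̄ - mu_0)^T · S^{-1} · (x̄ - mu_0):
  S^{-1} · (x̄ - mu_0) = (-1.1312, 1.0764),
  (x̄ - mu_0)^T · [...] = (-1.5)·(-1.1312) + (0.25)·(1.0764) = 1.9659.

Step 5 — scale by n: T² = 4 · 1.9659 = 7.8638.

T² ≈ 7.8638


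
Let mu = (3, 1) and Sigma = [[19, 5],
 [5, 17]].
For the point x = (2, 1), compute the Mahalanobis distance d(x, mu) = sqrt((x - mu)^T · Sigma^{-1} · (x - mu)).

Step 1 — centre the observation: (x - mu) = (-1, 0).

Step 2 — invert Sigma. det(Sigma) = 19·17 - (5)² = 298.
  Sigma^{-1} = (1/det) · [[d, -b], [-b, a]] = [[0.057, -0.0168],
 [-0.0168, 0.0638]].

Step 3 — form the quadratic (x - mu)^T · Sigma^{-1} · (x - mu):
  Sigma^{-1} · (x - mu) = (-0.057, 0.0168).
  (x - mu)^T · [Sigma^{-1} · (x - mu)] = (-1)·(-0.057) + (0)·(0.0168) = 0.057.

Step 4 — take square root: d = √(0.057) ≈ 0.2388.

d(x, mu) = √(0.057) ≈ 0.2388


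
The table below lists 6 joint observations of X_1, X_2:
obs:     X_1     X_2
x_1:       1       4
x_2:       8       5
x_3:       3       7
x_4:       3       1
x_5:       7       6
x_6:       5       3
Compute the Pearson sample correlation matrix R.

Step 1 — column means:
  mean(X_1) = (1 + 8 + 3 + 3 + 7 + 5) / 6 = 27/6 = 4.5
  mean(X_2) = (4 + 5 + 7 + 1 + 6 + 3) / 6 = 26/6 = 4.3333

Step 2 — sample variances and covariances s[i,j] = (1/(n-1)) · Σ_k (x_{k,i} - mean_i) · (x_{k,j} - mean_j), with n-1 = 5:
  s[X_1,X_1] = ((-3.5)·(-3.5) + (3.5)·(3.5) + (-1.5)·(-1.5) + (-1.5)·(-1.5) + (2.5)·(2.5) + (0.5)·(0.5)) / 5 = 35.5/5 = 7.1
  s[X_1,X_2] = ((-3.5)·(-0.3333) + (3.5)·(0.6667) + (-1.5)·(2.6667) + (-1.5)·(-3.3333) + (2.5)·(1.6667) + (0.5)·(-1.3333)) / 5 = 8/5 = 1.6
  s[X_2,X_2] = ((-0.3333)·(-0.3333) + (0.6667)·(0.6667) + (2.6667)·(2.6667) + (-3.3333)·(-3.3333) + (1.6667)·(1.6667) + (-1.3333)·(-1.3333)) / 5 = 23.3333/5 = 4.6667
  Sample standard deviations s_i = √(s[i,i]):
  s(X_1) = √(7.1) = 2.6646
  s(X_2) = √(4.6667) = 2.1602

Step 3 — r_{ij} = s_{ij} / (s_i · s_j):
  r[X_1,X_1] = 1 (diagonal).
  r[X_1,X_2] = 1.6 / (2.6646 · 2.1602) = 1.6 / 5.7562 = 0.278
  r[X_2,X_2] = 1 (diagonal).

R is symmetric with unit diagonal. Assembling:

R = [[1, 0.278],
 [0.278, 1]]


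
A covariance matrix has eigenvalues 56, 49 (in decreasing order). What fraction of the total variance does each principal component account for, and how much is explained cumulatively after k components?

Step 1 — total variance = trace(Sigma) = Σ λ_i = 56 + 49 = 105.

Step 2 — fraction explained by component i = λ_i / Σ λ:
  PC1: 56/105 = 0.5333
  PC2: 49/105 = 0.4667

Step 3 — cumulative fraction after k components = (λ_1 + ... + λ_k) / Σ λ:
  k = 1: 56/105 = 0.5333
  k = 2: (56 + 49)/105 = 105/105 = 1

Summary (fraction, with percent):

explained: PC1 0.5333 (53.33%), PC2 0.4667 (46.67%);  cumulative: 0.5333, 1


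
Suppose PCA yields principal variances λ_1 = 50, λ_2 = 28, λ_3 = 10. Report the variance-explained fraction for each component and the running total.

Step 1 — total variance = trace(Sigma) = Σ λ_i = 50 + 28 + 10 = 88.

Step 2 — fraction explained by component i = λ_i / Σ λ:
  PC1: 50/88 = 0.5682
  PC2: 28/88 = 0.3182
  PC3: 10/88 = 0.1136

Step 3 — cumulative fraction after k components = (λ_1 + ... + λ_k) / Σ λ:
  k = 1: 50/88 = 0.5682
  k = 2: (50 + 28)/88 = 78/88 = 0.8864
  k = 3: (50 + 28 + 10)/88 = 88/88 = 1

Summary (fraction, with percent):

explained: PC1 0.5682 (56.82%), PC2 0.3182 (31.82%), PC3 0.1136 (11.36%);  cumulative: 0.5682, 0.8864, 1


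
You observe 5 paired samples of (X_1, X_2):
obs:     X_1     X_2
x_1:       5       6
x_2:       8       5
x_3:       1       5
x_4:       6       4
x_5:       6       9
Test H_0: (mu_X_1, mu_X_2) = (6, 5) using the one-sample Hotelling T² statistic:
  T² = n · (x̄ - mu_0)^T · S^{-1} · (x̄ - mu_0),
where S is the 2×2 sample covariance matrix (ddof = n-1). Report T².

Step 1 — sample mean vector:
  mean(X_1) = (5 + 8 + 1 + 6 + 6) / 5 = 26/5 = 5.2
  mean(X_2) = (6 + 5 + 5 + 4 + 9) / 5 = 29/5 = 5.8
  x̄ = (5.2, 5.8),  deviation x̄ - mu_0 = (5.2, 5.8) - (6, 5) = (-0.8, 0.8).

Step 2 — sample covariance matrix, S[i,j] = (1/(n-1)) · Σ_k (x_{k,i} - mean_i) · (x_{k,j} - mean_j), divisor n-1 = 4:
  S[X_1,X_1] = ((-0.2)·(-0.2) + (2.8)·(2.8) + (-4.2)·(-4.2) + (0.8)·(0.8) + (0.8)·(0.8)) / 4 = 26.8/4 = 6.7
  S[X_1,X_2] = ((-0.2)·(0.2) + (2.8)·(-0.8) + (-4.2)·(-0.8) + (0.8)·(-1.8) + (0.8)·(3.2)) / 4 = 2.2/4 = 0.55
  S[X_2,X_2] = ((0.2)·(0.2) + (-0.8)·(-0.8) + (-0.8)·(-0.8) + (-1.8)·(-1.8) + (3.2)·(3.2)) / 4 = 14.8/4 = 3.7
  S = [[6.7, 0.55],
 [0.55, 3.7]].

Step 3 — invert S. det(S) = 6.7·3.7 - (0.55)² = 24.4875.
  S^{-1} = (1/det) · [[d, -b], [-b, a]] = [[0.1511, -0.0225],
 [-0.0225, 0.2736]].

Step 4 — quadratic form (x̄ - mu_0)^T · S^{-1} · (x̄ - mu_0):
  S^{-1} · (x̄ - mu_0) = (-0.1388, 0.2369),
  (x̄ - mu_0)^T · [...] = (-0.8)·(-0.1388) + (0.8)·(0.2369) = 0.3006.

Step 5 — scale by n: T² = 5 · 0.3006 = 1.5028.

T² ≈ 1.5028


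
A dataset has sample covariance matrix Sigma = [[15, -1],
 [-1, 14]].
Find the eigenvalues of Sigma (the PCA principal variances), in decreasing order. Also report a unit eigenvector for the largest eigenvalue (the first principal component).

Step 1 — characteristic polynomial of 2×2 Sigma:
  det(Sigma - λI) = λ² - trace · λ + det = 0.
  trace = 15 + 14 = 29, det = 15·14 - (-1)² = 209.
Step 2 — discriminant:
  Δ = trace² - 4·det = 841 - 836 = 5.
Step 3 — eigenvalues:
  λ = (trace ± √Δ)/2 = (29 ± 2.2361)/2,
  λ_1 = 15.618,  λ_2 = 13.382.

Step 4 — unit eigenvector for λ_1: solve (Sigma - λ_1 I)v = 0. First row:
  (15 - 15.618)·v_x + (-1)·v_y = 0, i.e. (-0.618)·v_x + (-1)·v_y = 0,
  so v ∝ (b, λ_1 - a) = (-1, 0.618); multiply by -1 so the first entry is positive: u = (1, -0.618).
  ||u|| = √((1)² + (-0.618)²) = √(1.382) ≈ 1.1756,
  v_1 = u/||u|| ≈ (0.8507, -0.5257) (||v_1|| = 1).

λ_1 = 15.618,  λ_2 = 13.382;  v_1 ≈ (0.8507, -0.5257)


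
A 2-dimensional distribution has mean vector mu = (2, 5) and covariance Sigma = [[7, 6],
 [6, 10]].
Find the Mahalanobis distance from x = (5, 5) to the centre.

Step 1 — centre the observation: (x - mu) = (3, 0).

Step 2 — invert Sigma. det(Sigma) = 7·10 - (6)² = 34.
  Sigma^{-1} = (1/det) · [[d, -b], [-b, a]] = [[0.2941, -0.1765],
 [-0.1765, 0.2059]].

Step 3 — form the quadratic (x - mu)^T · Sigma^{-1} · (x - mu):
  Sigma^{-1} · (x - mu) = (0.8824, -0.5294).
  (x - mu)^T · [Sigma^{-1} · (x - mu)] = (3)·(0.8824) + (0)·(-0.5294) = 2.6471.

Step 4 — take square root: d = √(2.6471) ≈ 1.627.

d(x, mu) = √(2.6471) ≈ 1.627


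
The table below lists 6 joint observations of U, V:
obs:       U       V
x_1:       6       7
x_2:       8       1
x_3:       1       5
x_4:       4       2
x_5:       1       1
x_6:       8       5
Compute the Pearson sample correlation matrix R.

Step 1 — column means:
  mean(U) = (6 + 8 + 1 + 4 + 1 + 8) / 6 = 28/6 = 4.6667
  mean(V) = (7 + 1 + 5 + 2 + 1 + 5) / 6 = 21/6 = 3.5

Step 2 — sample variances and covariances s[i,j] = (1/(n-1)) · Σ_k (x_{k,i} - mean_i) · (x_{k,j} - mean_j), with n-1 = 5:
  s[U,U] = ((1.3333)·(1.3333) + (3.3333)·(3.3333) + (-3.6667)·(-3.6667) + (-0.6667)·(-0.6667) + (-3.6667)·(-3.6667) + (3.3333)·(3.3333)) / 5 = 51.3333/5 = 10.2667
  s[U,V] = ((1.3333)·(3.5) + (3.3333)·(-2.5) + (-3.6667)·(1.5) + (-0.6667)·(-1.5) + (-3.6667)·(-2.5) + (3.3333)·(1.5)) / 5 = 6/5 = 1.2
  s[V,V] = ((3.5)·(3.5) + (-2.5)·(-2.5) + (1.5)·(1.5) + (-1.5)·(-1.5) + (-2.5)·(-2.5) + (1.5)·(1.5)) / 5 = 31.5/5 = 6.3
  Sample standard deviations s_i = √(s[i,i]):
  s(U) = √(10.2667) = 3.2042
  s(V) = √(6.3) = 2.51

Step 3 — r_{ij} = s_{ij} / (s_i · s_j):
  r[U,U] = 1 (diagonal).
  r[U,V] = 1.2 / (3.2042 · 2.51) = 1.2 / 8.0424 = 0.1492
  r[V,V] = 1 (diagonal).

R is symmetric with unit diagonal. Assembling:

R = [[1, 0.1492],
 [0.1492, 1]]


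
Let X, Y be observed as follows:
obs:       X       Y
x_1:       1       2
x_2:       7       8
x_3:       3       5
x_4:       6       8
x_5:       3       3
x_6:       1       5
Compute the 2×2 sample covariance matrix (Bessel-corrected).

Step 1 — column means:
  mean(X) = (1 + 7 + 3 + 6 + 3 + 1) / 6 = 21/6 = 3.5
  mean(Y) = (2 + 8 + 5 + 8 + 3 + 5) / 6 = 31/6 = 5.1667

Step 2 — sample covariance S[i,j] = (1/(n-1)) · Σ_k (x_{k,i} - mean_i) · (x_{k,j} - mean_j), with n-1 = 5.
  S[X,X] = ((-2.5)·(-2.5) + (3.5)·(3.5) + (-0.5)·(-0.5) + (2.5)·(2.5) + (-0.5)·(-0.5) + (-2.5)·(-2.5)) / 5 = 31.5/5 = 6.3
  S[X,Y] = ((-2.5)·(-3.1667) + (3.5)·(2.8333) + (-0.5)·(-0.1667) + (2.5)·(2.8333) + (-0.5)·(-2.1667) + (-2.5)·(-0.1667)) / 5 = 26.5/5 = 5.3
  S[Y,Y] = ((-3.1667)·(-3.1667) + (2.8333)·(2.8333) + (-0.1667)·(-0.1667) + (2.8333)·(2.8333) + (-2.1667)·(-2.1667) + (-0.1667)·(-0.1667)) / 5 = 30.8333/5 = 6.1667

S is symmetric (S[j,i] = S[i,j]). Assembling:

S = [[6.3, 5.3],
 [5.3, 6.1667]]


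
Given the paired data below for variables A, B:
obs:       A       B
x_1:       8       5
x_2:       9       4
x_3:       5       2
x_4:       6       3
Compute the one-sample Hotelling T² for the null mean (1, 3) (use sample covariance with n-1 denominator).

Step 1 — sample mean vector:
  mean(A) = (8 + 9 + 5 + 6) / 4 = 28/4 = 7
  mean(B) = (5 + 4 + 2 + 3) / 4 = 14/4 = 3.5
  x̄ = (7, 3.5),  deviation x̄ - mu_0 = (7, 3.5) - (1, 3) = (6, 0.5).

Step 2 — sample covariance matrix, S[i,j] = (1/(n-1)) · Σ_k (x_{k,i} - mean_i) · (x_{k,j} - mean_j), divisor n-1 = 3:
  S[A,A] = ((1)·(1) + (2)·(2) + (-2)·(-2) + (-1)·(-1)) / 3 = 10/3 = 3.3333
  S[A,B] = ((1)·(1.5) + (2)·(0.5) + (-2)·(-1.5) + (-1)·(-0.5)) / 3 = 6/3 = 2
  S[B,B] = ((1.5)·(1.5) + (0.5)·(0.5) + (-1.5)·(-1.5) + (-0.5)·(-0.5)) / 3 = 5/3 = 1.6667
  S = [[3.3333, 2],
 [2, 1.6667]].

Step 3 — invert S. det(S) = 3.3333·1.6667 - (2)² = 1.5556.
  S^{-1} = (1/det) · [[d, -b], [-b, a]] = [[1.0714, -1.2857],
 [-1.2857, 2.1429]].

Step 4 — quadratic form (x̄ - mu_0)^T · S^{-1} · (x̄ - mu_0):
  S^{-1} · (x̄ - mu_0) = (5.7857, -6.6429),
  (x̄ - mu_0)^T · [...] = (6)·(5.7857) + (0.5)·(-6.6429) = 31.3929.

Step 5 — scale by n: T² = 4 · 31.3929 = 125.5714.

T² ≈ 125.5714


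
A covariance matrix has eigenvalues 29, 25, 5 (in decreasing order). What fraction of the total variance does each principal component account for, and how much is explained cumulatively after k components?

Step 1 — total variance = trace(Sigma) = Σ λ_i = 29 + 25 + 5 = 59.

Step 2 — fraction explained by component i = λ_i / Σ λ:
  PC1: 29/59 = 0.4915
  PC2: 25/59 = 0.4237
  PC3: 5/59 = 0.0847

Step 3 — cumulative fraction after k components = (λ_1 + ... + λ_k) / Σ λ:
  k = 1: 29/59 = 0.4915
  k = 2: (29 + 25)/59 = 54/59 = 0.9153
  k = 3: (29 + 25 + 5)/59 = 59/59 = 1

Summary (fraction, with percent):

explained: PC1 0.4915 (49.15%), PC2 0.4237 (42.37%), PC3 0.0847 (8.47%);  cumulative: 0.4915, 0.9153, 1


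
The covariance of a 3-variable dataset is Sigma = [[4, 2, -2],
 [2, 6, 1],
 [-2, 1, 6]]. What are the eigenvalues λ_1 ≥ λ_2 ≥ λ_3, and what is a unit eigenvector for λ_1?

Step 1 — characteristic polynomial p(λ) = det(λI - Sigma) = λ³ - tr·λ² + c_1·λ - det, where tr = trace, c_1 = sum of the principal 2×2 minors, det = det(Sigma):
  tr = 4 + 6 + 6 = 16,
  c_1 = (4·6 - (2)²) + (4·6 - (-2)²) + (6·6 - (1)²) = 20 + 20 + 35 = 75,
  det = 4·(6·6 - (1)²) - (2)·((2)·6 - (1)·(-2)) + (-2)·((2)·(1) - 6·(-2)) = 4·(35) - (2)·(14) + (-2)·(14) = 84.
  So p(λ) = λ³ - 16λ² + 75λ - 84.
Step 2 — look for an integer root (rational root theorem: any rational root is an integer divisor of 84). Testing λ = 7:
  p(7) = 343 - 784 + 525 - 84 = 0  ✓
  Dividing out (λ - 7): p(λ) = (λ - 7)(λ² - 9λ + 12).
Step 3 — remaining eigenvalues from the quadratic λ² - 9λ + 12 = 0:
  Δ = 9² - 4·12 = 81 - 48 = 33,  λ = (9 ± √33)/2 = (9 ± 5.7446)/2 ≈ 7.3723 or 1.6277.
  Sorted: λ_1 = 7.3723,  λ_2 = 7,  λ_3 = 1.6277  (check: sum = 16 = tr ✓).

Step 4 — unit eigenvector for λ_1 ≈ 7.3723: v spans the null space of (Sigma - λ_1 I), whose rows are
  r_1 = (-3.3723, 2, -2),  r_2 = (2, -1.3723, 1),  r_3 = (-2, 1, -1.3723).
  v is orthogonal to every row, so take v ∝ r_1 × r_2 = ((2)·(1) - (-2)·(-1.3723), (-2)·(2) - (-3.3723)·(1), (-3.3723)·(-1.3723) - (2)·(2)) ≈ (-0.7446, -0.6277, 0.6277).
  Rescale (multiply by -1 so the first nonzero entry is positive): u = (0.7446, 0.6277, -0.6277).
  ||u|| = √((0.7446)² + (0.6277)² + (-0.6277)²) = √(1.3424) ≈ 1.1586,  v_1 = u/||u|| ≈ (0.6426, 0.5418, -0.5418) (||v_1|| = 1).

λ_1 = 7.3723,  λ_2 = 7,  λ_3 = 1.6277;  v_1 ≈ (0.6426, 0.5418, -0.5418)
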